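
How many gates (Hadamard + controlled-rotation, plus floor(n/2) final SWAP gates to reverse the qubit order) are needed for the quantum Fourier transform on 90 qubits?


Hadamard gates: 90
Controlled rotations: n*(n-1)/2 = 90*89/2 = 4005
SWAP gates: floor(n/2) = floor(90/2) = 45
Total = 90 + 4005 + 45
= 4140

4140


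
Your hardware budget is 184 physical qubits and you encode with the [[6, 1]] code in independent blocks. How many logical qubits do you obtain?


Each code block uses 6 physical qubits for 1 logical qubit(s).
Number of complete blocks = floor(184 / 6) = 30
Logical qubits = 30 * 1
= 30

30


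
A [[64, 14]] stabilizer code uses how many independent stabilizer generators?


For an [[n,k]] stabilizer code:
Number of stabilizer generators = n - k
= 64 - 14
= 50

50


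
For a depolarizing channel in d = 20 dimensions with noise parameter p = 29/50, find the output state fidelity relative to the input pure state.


F = (1-p) + p/d
= (1 - 0.5800) + 0.5800/20
= 0.4200 + 0.0290
= 0.4490

0.4490


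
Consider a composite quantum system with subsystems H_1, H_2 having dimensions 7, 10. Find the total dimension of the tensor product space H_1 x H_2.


dim(H_1 x H_2) = 7 * 10
= 70

70


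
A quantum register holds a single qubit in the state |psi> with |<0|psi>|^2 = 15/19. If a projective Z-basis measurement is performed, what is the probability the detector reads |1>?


|alpha|^2 = 15/19 = 0.7895
|beta|^2 = 1 - 15/19 = 4/19 = 0.2105
P(|1>) = |beta|^2 = 0.2105

0.2105


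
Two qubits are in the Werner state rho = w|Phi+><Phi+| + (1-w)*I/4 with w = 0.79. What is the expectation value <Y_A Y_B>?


|Phi+> = (|00> + |11>)/sqrt(2)
For the pure Bell state, <Y_A Y_B> = -1 (Bell-state Pauli correlator).
The maximally-mixed part I/4 has tr(I/4 * P tensor P) = 0 for any traceless Pauli P.
So <Y_A Y_B>_rho = w * (-1) + (1 - w) * 0
= 0.79 * (-1)
= -0.7900

-0.7900


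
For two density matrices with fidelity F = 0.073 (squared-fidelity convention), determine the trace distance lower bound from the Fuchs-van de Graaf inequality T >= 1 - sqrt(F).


Fuchs-van de Graaf (squared-fidelity convention): 1 - sqrt(F) <= T <= sqrt(1 - F).
Lower bound: T >= 1 - sqrt(F)
sqrt(F) = sqrt(0.073) = 0.2702
T >= 1 - 0.2702
T >= 0.7298

0.7298


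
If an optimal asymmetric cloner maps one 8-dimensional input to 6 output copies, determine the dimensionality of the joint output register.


Output space = H^(tensor 6) where dim(H) = 8
dim = 8^6
= 64 (after 2 factors)
= 512 (after 3 factors)
= 4096 (after 4 factors)
= 32768 (after 5 factors)
= 262144 (after 6 factors)
= 262144

262144


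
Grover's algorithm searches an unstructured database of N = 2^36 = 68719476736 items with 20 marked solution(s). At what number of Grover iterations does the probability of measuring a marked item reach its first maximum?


After j Grover iterations the success probability is P(j) = sin^2((2j+1)*theta), where sin(theta) = sqrt(k/N).
N = 2^36 = 68719476736, k = 20
sin(theta) = sqrt(k/N) = 1.70598448e-05
theta = arcsin(sqrt(k/N)) = 1.70598448e-05 rad
P(j) reaches its first maximum when (2j+1)*theta is as close as possible to pi/2, i.e. j = round(pi/(4*theta) - 1/2).
pi/(4*theta) - 1/2 = 46037.3258
(For comparison, the common estimate pi/4 * sqrt(N/k) = 46037.8258; the exact maximiser is used here.)
Optimal iterations = 46037

46037


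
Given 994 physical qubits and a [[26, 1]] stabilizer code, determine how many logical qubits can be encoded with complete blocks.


Each code block uses 26 physical qubits for 1 logical qubit(s).
Number of complete blocks = floor(994 / 26) = 38
Logical qubits = 38 * 1
= 38

38


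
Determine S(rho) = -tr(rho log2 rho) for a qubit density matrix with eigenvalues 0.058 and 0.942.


S = -p*log2(p) - (1-p)*log2(1-p)
p = 0.0580, 1-p = 0.9420
= -0.0580 * log2(0.0580) - 0.9420 * log2(0.9420)
= -(-0.2383) - (-0.0812)
= 0.3195

0.3195


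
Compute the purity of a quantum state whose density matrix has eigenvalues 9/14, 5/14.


tr(rho^2) = sum of eigenvalues squared
= (9/14)^2 + (5/14)^2
= (81 + 25) / 196
= 106/196
= 0.5408

0.5408


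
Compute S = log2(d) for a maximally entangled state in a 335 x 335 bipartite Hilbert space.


For a maximally entangled state in d x d:
S = log2(d) = log2(335)
= 8.3880

8.3880


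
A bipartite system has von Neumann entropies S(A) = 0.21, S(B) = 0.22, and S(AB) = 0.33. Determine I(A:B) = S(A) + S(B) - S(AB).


I(A:B) = S(A) + S(B) - S(AB)
= 0.21 + 0.22 - 0.33
= 0.1000

0.1000


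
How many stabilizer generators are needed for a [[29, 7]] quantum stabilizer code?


For an [[n,k]] stabilizer code:
Number of stabilizer generators = n - k
= 29 - 7
= 22

22


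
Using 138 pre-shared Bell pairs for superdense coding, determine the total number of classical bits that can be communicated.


Superdense coding allows 2 classical bits per shared entangled pair.
138 pair(s) -> 2 * 138 = 276 classical bits

276


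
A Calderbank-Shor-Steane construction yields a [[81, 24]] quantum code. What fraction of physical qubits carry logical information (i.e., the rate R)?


Code rate R = k/n
= 24/81
= 0.2963

0.2963


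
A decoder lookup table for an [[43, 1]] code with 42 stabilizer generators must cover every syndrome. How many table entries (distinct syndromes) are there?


Each stabilizer generator gives a binary (+1 or -1) measurement outcome.
With 42 independent generators:
Total syndromes = 2^42
= 4398046511104

4398046511104


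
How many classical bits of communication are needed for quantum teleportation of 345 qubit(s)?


Quantum teleportation requires 2 classical bits per qubit teleported.
345 qubit(s) -> 2 * 345 = 690 classical bits

690


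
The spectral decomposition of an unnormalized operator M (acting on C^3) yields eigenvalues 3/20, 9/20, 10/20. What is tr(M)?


tr(M) = sum of eigenvalues
= 3/20 + 9/20 + 10/20
= 22/20
= 1.1000

1.1000


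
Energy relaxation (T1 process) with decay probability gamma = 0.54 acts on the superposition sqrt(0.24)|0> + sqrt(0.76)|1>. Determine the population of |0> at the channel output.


For amplitude damping with parameter gamma on state sqrt(a)|0> + sqrt(b)|1>:
alpha^2 = 0.24, beta^2 = 0.76
P(|0>) = alpha^2 + gamma * beta^2
= 0.24 + 0.54 * 0.76
= 0.24 + 0.4104
= 0.6504

0.6504


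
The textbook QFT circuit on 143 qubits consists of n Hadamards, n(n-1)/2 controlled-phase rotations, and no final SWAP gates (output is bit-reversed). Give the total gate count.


Hadamard gates: 143
Controlled rotations: n*(n-1)/2 = 143*142/2 = 10153
SWAP gates: 0 (omitted)
Total = 143 + 10153
= 10296

10296


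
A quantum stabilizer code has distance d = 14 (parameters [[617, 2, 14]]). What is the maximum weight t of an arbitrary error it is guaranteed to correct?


Code parameters: [[617, 2, 14]], distance d = 14.
Number of correctable errors = floor((d-1)/2)
= floor((14 - 1)/2)
= floor(13/2)
= 6

6


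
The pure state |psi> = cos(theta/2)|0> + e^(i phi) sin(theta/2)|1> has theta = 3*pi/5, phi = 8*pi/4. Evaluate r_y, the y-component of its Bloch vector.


theta = 1.8850, phi = 6.2832
r_y = sin(theta)*sin(phi) = 0.9511 * 0.0000
r_y = 0.0000

0.0000


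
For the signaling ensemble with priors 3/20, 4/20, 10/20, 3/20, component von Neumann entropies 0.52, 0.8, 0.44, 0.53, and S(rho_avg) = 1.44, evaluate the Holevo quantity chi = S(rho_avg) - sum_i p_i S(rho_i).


chi = S(rho) - sum_i p_i * S(rho_i)
Weighted entropy = 3/20 * 0.52 + 4/20 * 0.8 + 10/20 * 0.44 + 3/20 * 0.53
= 0.5375
chi = 1.44 - 0.5375
= 0.9025

0.9025


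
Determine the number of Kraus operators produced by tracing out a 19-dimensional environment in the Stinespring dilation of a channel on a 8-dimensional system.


Tracing out the environment in an orthonormal basis {|i>_E} gives Kraus operators K_i = <i|_E U |0>_E.
Number of Kraus operators = dim(H_env) = d_env
= 19

19


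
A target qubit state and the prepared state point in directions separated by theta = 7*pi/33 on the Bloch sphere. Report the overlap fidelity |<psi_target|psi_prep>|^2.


For states separated by angle theta on Bloch sphere:
F = cos^2(theta/2)
theta = 7*pi/33 = 0.6664
theta/2 = 0.3332
cos(theta/2) = 0.9450
F = 0.8930

0.8930


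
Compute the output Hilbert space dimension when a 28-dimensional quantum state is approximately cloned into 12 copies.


Output space = H^(tensor 12) where dim(H) = 28
dim = 28^12
= 784 (after 2 factors)
= 21952 (after 3 factors)
= 614656 (after 4 factors)
= 17210368 (after 5 factors)
= 481890304 (after 6 factors)
= 13492928512 (after 7 factors)
= 377801998336 (after 8 factors)
= 10578455953408 (after 9 factors)
= 296196766695424 (after 10 factors)
= 8293509467471872 (after 11 factors)
= 232218265089212416 (after 12 factors)
= 232218265089212416

232218265089212416


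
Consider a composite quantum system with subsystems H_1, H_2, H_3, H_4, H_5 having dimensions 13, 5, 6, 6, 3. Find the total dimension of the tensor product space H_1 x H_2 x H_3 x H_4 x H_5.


dim(H_1 x H_2 x H_3 x H_4 x H_5) = 13 * 5 * 6 * 6 * 3
= 65 * 6 * 6 * 3
= 390 * 6 * 3
= 2340 * 3
= 7020

7020


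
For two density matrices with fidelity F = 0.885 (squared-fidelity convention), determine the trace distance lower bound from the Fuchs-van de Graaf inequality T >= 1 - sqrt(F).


Fuchs-van de Graaf (squared-fidelity convention): 1 - sqrt(F) <= T <= sqrt(1 - F).
Lower bound: T >= 1 - sqrt(F)
sqrt(F) = sqrt(0.885) = 0.9407
T >= 1 - 0.9407
T >= 0.0593

0.0593


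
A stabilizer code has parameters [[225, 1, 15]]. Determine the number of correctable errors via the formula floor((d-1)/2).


Code parameters: [[225, 1, 15]], distance d = 15.
Number of correctable errors = floor((d-1)/2)
= floor((15 - 1)/2)
= floor(14/2)
= 7

7


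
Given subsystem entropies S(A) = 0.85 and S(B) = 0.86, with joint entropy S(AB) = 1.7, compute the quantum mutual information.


I(A:B) = S(A) + S(B) - S(AB)
= 0.85 + 0.86 - 1.7
= 0.0100

0.0100


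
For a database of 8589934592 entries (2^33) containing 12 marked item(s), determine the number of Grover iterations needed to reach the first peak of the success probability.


After j Grover iterations the success probability is P(j) = sin^2((2j+1)*theta), where sin(theta) = sqrt(k/N).
N = 2^33 = 8589934592, k = 12
sin(theta) = sqrt(k/N) = 3.73762473e-05
theta = arcsin(sqrt(k/N)) = 3.73762473e-05 rad
P(j) reaches its first maximum when (2j+1)*theta is as close as possible to pi/2, i.e. j = round(pi/(4*theta) - 1/2).
pi/(4*theta) - 1/2 = 21012.7964
(For comparison, the common estimate pi/4 * sqrt(N/k) = 21013.2964; the exact maximiser is used here.)
Optimal iterations = 21013

21013


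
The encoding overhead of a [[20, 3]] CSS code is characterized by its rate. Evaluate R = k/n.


Code rate R = k/n
= 3/20
= 0.1500

0.1500


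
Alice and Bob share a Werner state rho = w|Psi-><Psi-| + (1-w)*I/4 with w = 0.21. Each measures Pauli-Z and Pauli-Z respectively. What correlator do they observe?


|Psi-> = (|01> - |10>)/sqrt(2)
For the pure Bell state, <Z_A Z_B> = -1 (Bell-state Pauli correlator).
The maximally-mixed part I/4 has tr(I/4 * P tensor P) = 0 for any traceless Pauli P.
So <Z_A Z_B>_rho = w * (-1) + (1 - w) * 0
= 0.21 * (-1)
= -0.2100

-0.2100


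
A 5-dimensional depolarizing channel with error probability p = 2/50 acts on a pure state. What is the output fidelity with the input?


F = (1-p) + p/d
= (1 - 0.0400) + 0.0400/5
= 0.9600 + 0.0080
= 0.9680

0.9680


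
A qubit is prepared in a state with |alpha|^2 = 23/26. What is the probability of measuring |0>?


|alpha|^2 = 23/26 = 0.8846
|beta|^2 = 1 - 23/26 = 3/26 = 0.1154
P(|0>) = |alpha|^2 = 0.8846

0.8846


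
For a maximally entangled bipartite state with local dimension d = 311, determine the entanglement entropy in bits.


For a maximally entangled state in d x d:
S = log2(d) = log2(311)
= 8.2808

8.2808


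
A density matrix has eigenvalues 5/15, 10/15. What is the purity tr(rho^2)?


tr(rho^2) = sum of eigenvalues squared
= (5/15)^2 + (10/15)^2
= (25 + 100) / 225
= 125/225
= 0.5556

0.5556


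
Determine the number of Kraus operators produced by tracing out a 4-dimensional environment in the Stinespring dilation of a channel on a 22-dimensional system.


Tracing out the environment in an orthonormal basis {|i>_E} gives Kraus operators K_i = <i|_E U |0>_E.
Number of Kraus operators = dim(H_env) = d_env
= 4

4


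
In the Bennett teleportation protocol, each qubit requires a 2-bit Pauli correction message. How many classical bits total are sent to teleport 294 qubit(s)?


Quantum teleportation requires 2 classical bits per qubit teleported.
294 qubit(s) -> 2 * 294 = 588 classical bits

588


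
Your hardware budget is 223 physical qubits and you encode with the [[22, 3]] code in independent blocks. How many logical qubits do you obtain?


Each code block uses 22 physical qubits for 3 logical qubit(s).
Number of complete blocks = floor(223 / 22) = 10
Logical qubits = 10 * 3
= 30

30


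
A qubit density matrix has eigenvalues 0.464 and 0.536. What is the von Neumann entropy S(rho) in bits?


S = -p*log2(p) - (1-p)*log2(1-p)
p = 0.4640, 1-p = 0.5360
= -0.4640 * log2(0.4640) - 0.5360 * log2(0.5360)
= -(-0.5140) - (-0.4822)
= 0.9963

0.9963


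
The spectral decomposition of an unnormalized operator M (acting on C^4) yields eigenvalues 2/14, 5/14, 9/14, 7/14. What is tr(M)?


tr(M) = sum of eigenvalues
= 2/14 + 5/14 + 9/14 + 7/14
= 23/14
= 1.6429

1.6429


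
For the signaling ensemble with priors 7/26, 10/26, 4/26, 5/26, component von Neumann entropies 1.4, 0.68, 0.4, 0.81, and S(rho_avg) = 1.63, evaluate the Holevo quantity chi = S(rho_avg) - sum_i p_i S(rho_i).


chi = S(rho) - sum_i p_i * S(rho_i)
Weighted entropy = 7/26 * 1.4 + 10/26 * 0.68 + 4/26 * 0.4 + 5/26 * 0.81
= 0.8558
chi = 1.63 - 0.8558
= 0.7742

0.7742


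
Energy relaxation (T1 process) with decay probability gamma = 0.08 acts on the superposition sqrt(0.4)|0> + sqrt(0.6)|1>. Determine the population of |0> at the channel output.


For amplitude damping with parameter gamma on state sqrt(a)|0> + sqrt(b)|1>:
alpha^2 = 0.4, beta^2 = 0.6
P(|0>) = alpha^2 + gamma * beta^2
= 0.4 + 0.08 * 0.6
= 0.4 + 0.0480
= 0.4480

0.4480


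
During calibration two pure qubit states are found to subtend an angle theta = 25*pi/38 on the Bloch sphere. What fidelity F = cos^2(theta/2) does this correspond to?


For states separated by angle theta on Bloch sphere:
F = cos^2(theta/2)
theta = 25*pi/38 = 2.0668
theta/2 = 1.0334
cos(theta/2) = 0.5119
F = 0.2620

0.2620


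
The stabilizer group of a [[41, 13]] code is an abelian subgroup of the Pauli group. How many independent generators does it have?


For an [[n,k]] stabilizer code:
Number of stabilizer generators = n - k
= 41 - 13
= 28

28


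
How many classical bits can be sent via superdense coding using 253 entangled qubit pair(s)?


Superdense coding allows 2 classical bits per shared entangled pair.
253 pair(s) -> 2 * 253 = 506 classical bits

506


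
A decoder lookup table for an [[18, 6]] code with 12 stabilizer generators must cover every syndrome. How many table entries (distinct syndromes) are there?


Each stabilizer generator gives a binary (+1 or -1) measurement outcome.
With 12 independent generators:
Total syndromes = 2^12
= 4096

4096


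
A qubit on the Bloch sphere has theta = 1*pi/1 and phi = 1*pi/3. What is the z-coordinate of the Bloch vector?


theta = 3.1416, phi = 1.0472
r_z = cos(theta) = -1.0000

-1.0000


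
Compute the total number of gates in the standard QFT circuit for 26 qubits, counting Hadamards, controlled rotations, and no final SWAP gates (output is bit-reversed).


Hadamard gates: 26
Controlled rotations: n*(n-1)/2 = 26*25/2 = 325
SWAP gates: 0 (omitted)
Total = 26 + 325
= 351

351


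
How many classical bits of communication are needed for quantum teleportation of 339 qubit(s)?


Quantum teleportation requires 2 classical bits per qubit teleported.
339 qubit(s) -> 2 * 339 = 678 classical bits

678


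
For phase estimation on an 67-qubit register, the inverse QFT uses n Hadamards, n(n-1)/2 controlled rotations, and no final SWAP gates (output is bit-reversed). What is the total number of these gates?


Hadamard gates: 67
Controlled rotations: n*(n-1)/2 = 67*66/2 = 2211
SWAP gates: 0 (omitted)
Total = 67 + 2211
= 2278

2278


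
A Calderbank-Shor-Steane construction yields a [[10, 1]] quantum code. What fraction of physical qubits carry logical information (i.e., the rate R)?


Code rate R = k/n
= 1/10
= 0.1000

0.1000


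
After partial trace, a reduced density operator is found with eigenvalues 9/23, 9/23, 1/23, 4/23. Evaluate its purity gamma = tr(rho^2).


tr(rho^2) = sum of eigenvalues squared
= (9/23)^2 + (9/23)^2 + (1/23)^2 + (4/23)^2
= (81 + 81 + 1 + 16) / 529
= 179/529
= 0.3384

0.3384


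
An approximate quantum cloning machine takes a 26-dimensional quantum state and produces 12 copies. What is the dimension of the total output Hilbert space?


Output space = H^(tensor 12) where dim(H) = 26
dim = 26^12
= 676 (after 2 factors)
= 17576 (after 3 factors)
= 456976 (after 4 factors)
= 11881376 (after 5 factors)
= 308915776 (after 6 factors)
= 8031810176 (after 7 factors)
= 208827064576 (after 8 factors)
= 5429503678976 (after 9 factors)
= 141167095653376 (after 10 factors)
= 3670344486987776 (after 11 factors)
= 95428956661682176 (after 12 factors)
= 95428956661682176

95428956661682176


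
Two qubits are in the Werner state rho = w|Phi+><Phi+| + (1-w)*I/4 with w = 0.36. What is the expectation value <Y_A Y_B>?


|Phi+> = (|00> + |11>)/sqrt(2)
For the pure Bell state, <Y_A Y_B> = -1 (Bell-state Pauli correlator).
The maximally-mixed part I/4 has tr(I/4 * P tensor P) = 0 for any traceless Pauli P.
So <Y_A Y_B>_rho = w * (-1) + (1 - w) * 0
= 0.36 * (-1)
= -0.3600

-0.3600


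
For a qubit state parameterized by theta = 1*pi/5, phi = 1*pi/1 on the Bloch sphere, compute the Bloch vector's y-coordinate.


theta = 0.6283, phi = 3.1416
r_y = sin(theta)*sin(phi) = 0.5878 * 0.0000
r_y = 0.0000

0.0000


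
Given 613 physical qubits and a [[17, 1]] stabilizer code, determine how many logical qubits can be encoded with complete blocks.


Each code block uses 17 physical qubits for 1 logical qubit(s).
Number of complete blocks = floor(613 / 17) = 36
Logical qubits = 36 * 1
= 36

36


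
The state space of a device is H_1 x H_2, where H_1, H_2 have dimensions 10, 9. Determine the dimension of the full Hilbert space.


dim(H_1 x H_2) = 10 * 9
= 90

90


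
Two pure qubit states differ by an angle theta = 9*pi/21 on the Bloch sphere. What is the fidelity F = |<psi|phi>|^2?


For states separated by angle theta on Bloch sphere:
F = cos^2(theta/2)
theta = 9*pi/21 = 1.3464
theta/2 = 0.6732
cos(theta/2) = 0.7818
F = 0.6113

0.6113


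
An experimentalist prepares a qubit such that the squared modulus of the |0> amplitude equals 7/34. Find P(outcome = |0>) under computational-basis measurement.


|alpha|^2 = 7/34 = 0.2059
|beta|^2 = 1 - 7/34 = 27/34 = 0.7941
P(|0>) = |alpha|^2 = 0.2059

0.2059


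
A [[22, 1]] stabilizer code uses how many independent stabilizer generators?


For an [[n,k]] stabilizer code:
Number of stabilizer generators = n - k
= 22 - 1
= 21

21


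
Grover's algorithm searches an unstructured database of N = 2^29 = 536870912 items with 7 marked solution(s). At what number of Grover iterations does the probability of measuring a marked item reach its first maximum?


After j Grover iterations the success probability is P(j) = sin^2((2j+1)*theta), where sin(theta) = sqrt(k/N).
N = 2^29 = 536870912, k = 7
sin(theta) = sqrt(k/N) = 0.0001141863216
theta = arcsin(sqrt(k/N)) = 0.0001141863219 rad
P(j) reaches its first maximum when (2j+1)*theta is as close as possible to pi/2, i.e. j = round(pi/(4*theta) - 1/2).
pi/(4*theta) - 1/2 = 6877.7158
(For comparison, the common estimate pi/4 * sqrt(N/k) = 6878.2158; the exact maximiser is used here.)
Optimal iterations = 6878

6878


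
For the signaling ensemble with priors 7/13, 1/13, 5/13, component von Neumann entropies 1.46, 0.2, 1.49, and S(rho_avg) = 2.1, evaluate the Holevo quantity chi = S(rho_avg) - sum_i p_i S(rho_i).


chi = S(rho) - sum_i p_i * S(rho_i)
Weighted entropy = 7/13 * 1.46 + 1/13 * 0.2 + 5/13 * 1.49
= 1.3746
chi = 2.1 - 1.3746
= 0.7254

0.7254


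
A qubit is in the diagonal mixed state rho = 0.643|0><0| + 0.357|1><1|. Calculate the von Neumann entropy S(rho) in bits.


S = -p*log2(p) - (1-p)*log2(1-p)
p = 0.6430, 1-p = 0.3570
= -0.6430 * log2(0.6430) - 0.3570 * log2(0.3570)
= -(-0.4097) - (-0.5305)
= 0.9402

0.9402


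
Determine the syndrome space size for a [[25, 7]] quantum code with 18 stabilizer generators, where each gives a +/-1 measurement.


Each stabilizer generator gives a binary (+1 or -1) measurement outcome.
With 18 independent generators:
Total syndromes = 2^18
= 262144

262144


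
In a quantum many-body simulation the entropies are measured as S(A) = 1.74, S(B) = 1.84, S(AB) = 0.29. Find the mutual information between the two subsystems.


I(A:B) = S(A) + S(B) - S(AB)
= 1.74 + 1.84 - 0.29
= 3.2900

3.2900


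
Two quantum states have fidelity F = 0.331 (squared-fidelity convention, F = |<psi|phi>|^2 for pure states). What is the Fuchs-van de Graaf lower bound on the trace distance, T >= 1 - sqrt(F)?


Fuchs-van de Graaf (squared-fidelity convention): 1 - sqrt(F) <= T <= sqrt(1 - F).
Lower bound: T >= 1 - sqrt(F)
sqrt(F) = sqrt(0.331) = 0.5753
T >= 1 - 0.5753
T >= 0.4247

0.4247


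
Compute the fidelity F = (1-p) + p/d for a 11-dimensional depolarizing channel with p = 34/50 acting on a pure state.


F = (1-p) + p/d
= (1 - 0.6800) + 0.6800/11
= 0.3200 + 0.0618
= 0.3818

0.3818


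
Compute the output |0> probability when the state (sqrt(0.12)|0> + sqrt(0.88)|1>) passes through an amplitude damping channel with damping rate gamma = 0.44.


For amplitude damping with parameter gamma on state sqrt(a)|0> + sqrt(b)|1>:
alpha^2 = 0.12, beta^2 = 0.88
P(|0>) = alpha^2 + gamma * beta^2
= 0.12 + 0.44 * 0.88
= 0.12 + 0.3872
= 0.5072

0.5072


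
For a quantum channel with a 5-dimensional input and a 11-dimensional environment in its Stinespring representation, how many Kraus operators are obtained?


Tracing out the environment in an orthonormal basis {|i>_E} gives Kraus operators K_i = <i|_E U |0>_E.
Number of Kraus operators = dim(H_env) = d_env
= 11

11


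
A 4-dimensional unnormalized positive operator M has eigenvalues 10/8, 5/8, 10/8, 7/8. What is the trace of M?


tr(M) = sum of eigenvalues
= 10/8 + 5/8 + 10/8 + 7/8
= 32/8
= 4.0000

4.0000


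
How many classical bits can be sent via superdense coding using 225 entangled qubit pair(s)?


Superdense coding allows 2 classical bits per shared entangled pair.
225 pair(s) -> 2 * 225 = 450 classical bits

450


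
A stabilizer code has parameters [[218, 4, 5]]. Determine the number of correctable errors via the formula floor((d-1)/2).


Code parameters: [[218, 4, 5]], distance d = 5.
Number of correctable errors = floor((d-1)/2)
= floor((5 - 1)/2)
= floor(4/2)
= 2

2


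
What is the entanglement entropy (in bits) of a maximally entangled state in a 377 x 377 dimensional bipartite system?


For a maximally entangled state in d x d:
S = log2(d) = log2(377)
= 8.5584

8.5584


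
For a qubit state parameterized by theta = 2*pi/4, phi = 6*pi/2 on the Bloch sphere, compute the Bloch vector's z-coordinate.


theta = 1.5708, phi = 9.4248
r_z = cos(theta) = 0.0000

0.0000


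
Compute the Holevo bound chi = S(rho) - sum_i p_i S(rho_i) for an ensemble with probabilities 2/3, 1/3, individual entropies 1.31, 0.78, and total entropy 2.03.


chi = S(rho) - sum_i p_i * S(rho_i)
Weighted entropy = 2/3 * 1.31 + 1/3 * 0.78
= 1.1333
chi = 2.03 - 1.1333
= 0.8967

0.8967


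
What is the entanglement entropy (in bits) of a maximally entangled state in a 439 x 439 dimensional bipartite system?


For a maximally entangled state in d x d:
S = log2(d) = log2(439)
= 8.7781

8.7781


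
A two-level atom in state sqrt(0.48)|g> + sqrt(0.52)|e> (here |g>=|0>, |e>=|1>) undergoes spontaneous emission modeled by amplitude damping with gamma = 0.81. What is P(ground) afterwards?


For amplitude damping with parameter gamma on state sqrt(a)|0> + sqrt(b)|1>:
alpha^2 = 0.48, beta^2 = 0.52
P(|0>) = alpha^2 + gamma * beta^2
= 0.48 + 0.81 * 0.52
= 0.48 + 0.4212
= 0.9012

0.9012


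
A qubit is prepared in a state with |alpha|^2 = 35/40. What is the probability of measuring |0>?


|alpha|^2 = 35/40 = 0.8750
|beta|^2 = 1 - 35/40 = 5/40 = 0.1250
P(|0>) = |alpha|^2 = 0.8750

0.8750


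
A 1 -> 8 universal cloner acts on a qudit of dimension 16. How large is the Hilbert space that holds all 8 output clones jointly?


Output space = H^(tensor 8) where dim(H) = 16
dim = 16^8
= 256 (after 2 factors)
= 4096 (after 3 factors)
= 65536 (after 4 factors)
= 1048576 (after 5 factors)
= 16777216 (after 6 factors)
= 268435456 (after 7 factors)
= 4294967296 (after 8 factors)
= 4294967296

4294967296


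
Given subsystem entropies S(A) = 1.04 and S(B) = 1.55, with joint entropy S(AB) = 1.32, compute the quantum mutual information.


I(A:B) = S(A) + S(B) - S(AB)
= 1.04 + 1.55 - 1.32
= 1.2700

1.2700


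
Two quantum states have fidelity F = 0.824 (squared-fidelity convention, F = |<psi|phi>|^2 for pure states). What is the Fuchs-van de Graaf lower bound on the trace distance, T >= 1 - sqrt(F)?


Fuchs-van de Graaf (squared-fidelity convention): 1 - sqrt(F) <= T <= sqrt(1 - F).
Lower bound: T >= 1 - sqrt(F)
sqrt(F) = sqrt(0.824) = 0.9077
T >= 1 - 0.9077
T >= 0.0923

0.0923


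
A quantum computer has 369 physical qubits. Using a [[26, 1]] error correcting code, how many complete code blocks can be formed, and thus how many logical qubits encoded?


Each code block uses 26 physical qubits for 1 logical qubit(s).
Number of complete blocks = floor(369 / 26) = 14
Logical qubits = 14 * 1
= 14

14


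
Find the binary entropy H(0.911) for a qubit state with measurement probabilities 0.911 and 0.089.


S = -p*log2(p) - (1-p)*log2(1-p)
p = 0.9110, 1-p = 0.0890
= -0.9110 * log2(0.9110) - 0.0890 * log2(0.0890)
= -(-0.1225) - (-0.3106)
= 0.4331

0.4331


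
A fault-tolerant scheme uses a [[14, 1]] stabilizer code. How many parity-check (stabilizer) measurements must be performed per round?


For an [[n,k]] stabilizer code:
Number of stabilizer generators = n - k
= 14 - 1
= 13

13


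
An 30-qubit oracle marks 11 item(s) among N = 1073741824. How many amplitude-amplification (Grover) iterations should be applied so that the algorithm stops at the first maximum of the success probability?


After j Grover iterations the success probability is P(j) = sin^2((2j+1)*theta), where sin(theta) = sqrt(k/N).
N = 2^30 = 1073741824, k = 11
sin(theta) = sqrt(k/N) = 0.0001012153562
theta = arcsin(sqrt(k/N)) = 0.0001012153563 rad
P(j) reaches its first maximum when (2j+1)*theta is as close as possible to pi/2, i.e. j = round(pi/(4*theta) - 1/2).
pi/(4*theta) - 1/2 = 7759.1739
(For comparison, the common estimate pi/4 * sqrt(N/k) = 7759.6740; the exact maximiser is used here.)
Optimal iterations = 7759

7759


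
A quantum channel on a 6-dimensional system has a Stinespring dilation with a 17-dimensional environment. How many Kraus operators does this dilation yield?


Tracing out the environment in an orthonormal basis {|i>_E} gives Kraus operators K_i = <i|_E U |0>_E.
Number of Kraus operators = dim(H_env) = d_env
= 17

17


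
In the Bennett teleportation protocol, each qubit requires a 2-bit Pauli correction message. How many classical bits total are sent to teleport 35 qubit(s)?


Quantum teleportation requires 2 classical bits per qubit teleported.
35 qubit(s) -> 2 * 35 = 70 classical bits

70


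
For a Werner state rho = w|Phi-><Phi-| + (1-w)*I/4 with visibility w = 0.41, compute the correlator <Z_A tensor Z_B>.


|Phi-> = (|00> - |11>)/sqrt(2)
For the pure Bell state, <Z_A Z_B> = +1 (Bell-state Pauli correlator).
The maximally-mixed part I/4 has tr(I/4 * P tensor P) = 0 for any traceless Pauli P.
So <Z_A Z_B>_rho = w * (+1) + (1 - w) * 0
= 0.41 * (+1)
= 0.4100

0.4100


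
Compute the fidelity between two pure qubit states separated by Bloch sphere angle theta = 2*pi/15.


For states separated by angle theta on Bloch sphere:
F = cos^2(theta/2)
theta = 2*pi/15 = 0.4189
theta/2 = 0.2094
cos(theta/2) = 0.9781
F = 0.9568

0.9568


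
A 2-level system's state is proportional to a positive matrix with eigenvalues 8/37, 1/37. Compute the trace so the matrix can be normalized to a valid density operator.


tr(M) = sum of eigenvalues
= 8/37 + 1/37
= 9/37
= 0.2432

0.2432


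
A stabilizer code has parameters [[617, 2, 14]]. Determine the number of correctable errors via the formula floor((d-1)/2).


Code parameters: [[617, 2, 14]], distance d = 14.
Number of correctable errors = floor((d-1)/2)
= floor((14 - 1)/2)
= floor(13/2)
= 6

6


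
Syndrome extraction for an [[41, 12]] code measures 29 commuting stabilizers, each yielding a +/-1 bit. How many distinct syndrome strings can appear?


Each stabilizer generator gives a binary (+1 or -1) measurement outcome.
With 29 independent generators:
Total syndromes = 2^29
= 536870912

536870912


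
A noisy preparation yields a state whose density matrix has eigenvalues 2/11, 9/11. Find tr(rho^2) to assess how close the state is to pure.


tr(rho^2) = sum of eigenvalues squared
= (2/11)^2 + (9/11)^2
= (4 + 81) / 121
= 85/121
= 0.7025

0.7025


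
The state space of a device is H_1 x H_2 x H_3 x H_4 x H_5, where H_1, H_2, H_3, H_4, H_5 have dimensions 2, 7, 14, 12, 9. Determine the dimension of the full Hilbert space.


dim(H_1 x H_2 x H_3 x H_4 x H_5) = 2 * 7 * 14 * 12 * 9
= 14 * 14 * 12 * 9
= 196 * 12 * 9
= 2352 * 9
= 21168

21168


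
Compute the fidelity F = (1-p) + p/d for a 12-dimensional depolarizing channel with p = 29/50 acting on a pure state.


F = (1-p) + p/d
= (1 - 0.5800) + 0.5800/12
= 0.4200 + 0.0483
= 0.4683

0.4683


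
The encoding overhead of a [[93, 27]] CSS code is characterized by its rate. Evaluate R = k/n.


Code rate R = k/n
= 27/93
= 0.2903

0.2903


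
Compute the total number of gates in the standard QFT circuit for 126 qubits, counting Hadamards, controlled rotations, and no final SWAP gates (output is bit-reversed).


Hadamard gates: 126
Controlled rotations: n*(n-1)/2 = 126*125/2 = 7875
SWAP gates: 0 (omitted)
Total = 126 + 7875
= 8001

8001


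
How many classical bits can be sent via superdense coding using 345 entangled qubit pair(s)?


Superdense coding allows 2 classical bits per shared entangled pair.
345 pair(s) -> 2 * 345 = 690 classical bits

690


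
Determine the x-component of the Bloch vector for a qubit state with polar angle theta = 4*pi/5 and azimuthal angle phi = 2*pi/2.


theta = 2.5133, phi = 3.1416
r_x = sin(theta)*cos(phi) = 0.5878 * -1.0000
r_x = -0.5878

-0.5878


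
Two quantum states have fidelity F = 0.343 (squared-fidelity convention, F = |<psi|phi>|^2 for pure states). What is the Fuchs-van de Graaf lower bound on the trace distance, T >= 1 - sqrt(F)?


Fuchs-van de Graaf (squared-fidelity convention): 1 - sqrt(F) <= T <= sqrt(1 - F).
Lower bound: T >= 1 - sqrt(F)
sqrt(F) = sqrt(0.343) = 0.5857
T >= 1 - 0.5857
T >= 0.4143

0.4143


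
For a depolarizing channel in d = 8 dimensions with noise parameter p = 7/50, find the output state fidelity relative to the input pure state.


F = (1-p) + p/d
= (1 - 0.1400) + 0.1400/8
= 0.8600 + 0.0175
= 0.8775

0.8775


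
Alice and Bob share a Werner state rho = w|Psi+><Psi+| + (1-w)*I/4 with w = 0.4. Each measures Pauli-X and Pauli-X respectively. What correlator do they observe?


|Psi+> = (|01> + |10>)/sqrt(2)
For the pure Bell state, <X_A X_B> = +1 (Bell-state Pauli correlator).
The maximally-mixed part I/4 has tr(I/4 * P tensor P) = 0 for any traceless Pauli P.
So <X_A X_B>_rho = w * (+1) + (1 - w) * 0
= 0.4 * (+1)
= 0.4000

0.4000


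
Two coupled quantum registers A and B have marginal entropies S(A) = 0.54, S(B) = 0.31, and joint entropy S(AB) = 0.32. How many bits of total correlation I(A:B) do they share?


I(A:B) = S(A) + S(B) - S(AB)
= 0.54 + 0.31 - 0.32
= 0.5300

0.5300


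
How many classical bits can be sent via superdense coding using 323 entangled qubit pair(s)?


Superdense coding allows 2 classical bits per shared entangled pair.
323 pair(s) -> 2 * 323 = 646 classical bits

646


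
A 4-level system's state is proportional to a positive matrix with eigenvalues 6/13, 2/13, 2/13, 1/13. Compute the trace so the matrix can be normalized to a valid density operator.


tr(M) = sum of eigenvalues
= 6/13 + 2/13 + 2/13 + 1/13
= 11/13
= 0.8462

0.8462


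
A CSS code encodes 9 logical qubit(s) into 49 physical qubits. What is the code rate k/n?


Code rate R = k/n
= 9/49
= 0.1837

0.1837


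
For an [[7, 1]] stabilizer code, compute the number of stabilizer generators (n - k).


For an [[n,k]] stabilizer code:
Number of stabilizer generators = n - k
= 7 - 1
= 6

6


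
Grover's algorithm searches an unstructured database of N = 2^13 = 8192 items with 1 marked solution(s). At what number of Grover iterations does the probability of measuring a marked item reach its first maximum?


After j Grover iterations the success probability is P(j) = sin^2((2j+1)*theta), where sin(theta) = sqrt(k/N).
N = 2^13 = 8192, k = 1
sin(theta) = sqrt(k/N) = 0.01104854346
theta = arcsin(sqrt(k/N)) = 0.01104876825 rad
P(j) reaches its first maximum when (2j+1)*theta is as close as possible to pi/2, i.e. j = round(pi/(4*theta) - 1/2).
pi/(4*theta) - 1/2 = 70.5847
(For comparison, the common estimate pi/4 * sqrt(N/k) = 71.0861; the exact maximiser is used here.)
Optimal iterations = 71

71


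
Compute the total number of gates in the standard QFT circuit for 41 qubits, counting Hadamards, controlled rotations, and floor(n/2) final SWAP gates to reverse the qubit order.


Hadamard gates: 41
Controlled rotations: n*(n-1)/2 = 41*40/2 = 820
SWAP gates: floor(n/2) = floor(41/2) = 20
Total = 41 + 820 + 20
= 881

881


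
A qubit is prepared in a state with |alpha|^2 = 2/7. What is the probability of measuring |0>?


|alpha|^2 = 2/7 = 0.2857
|beta|^2 = 1 - 2/7 = 5/7 = 0.7143
P(|0>) = |alpha|^2 = 0.2857

0.2857


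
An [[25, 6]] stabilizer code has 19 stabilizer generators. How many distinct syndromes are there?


Each stabilizer generator gives a binary (+1 or -1) measurement outcome.
With 19 independent generators:
Total syndromes = 2^19
= 524288

524288


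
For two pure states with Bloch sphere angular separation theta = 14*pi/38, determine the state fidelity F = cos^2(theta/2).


For states separated by angle theta on Bloch sphere:
F = cos^2(theta/2)
theta = 14*pi/38 = 1.1574
theta/2 = 0.5787
cos(theta/2) = 0.8372
F = 0.7008

0.7008


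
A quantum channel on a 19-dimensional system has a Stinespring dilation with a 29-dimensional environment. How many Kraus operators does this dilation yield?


Tracing out the environment in an orthonormal basis {|i>_E} gives Kraus operators K_i = <i|_E U |0>_E.
Number of Kraus operators = dim(H_env) = d_env
= 29

29


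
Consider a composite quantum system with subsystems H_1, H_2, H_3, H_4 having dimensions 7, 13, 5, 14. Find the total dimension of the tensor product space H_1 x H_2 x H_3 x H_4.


dim(H_1 x H_2 x H_3 x H_4) = 7 * 13 * 5 * 14
= 91 * 5 * 14
= 455 * 14
= 6370

6370


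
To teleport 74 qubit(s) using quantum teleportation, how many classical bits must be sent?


Quantum teleportation requires 2 classical bits per qubit teleported.
74 qubit(s) -> 2 * 74 = 148 classical bits

148


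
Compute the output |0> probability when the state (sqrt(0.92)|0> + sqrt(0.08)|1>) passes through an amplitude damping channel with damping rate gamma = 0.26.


For amplitude damping with parameter gamma on state sqrt(a)|0> + sqrt(b)|1>:
alpha^2 = 0.92, beta^2 = 0.08
P(|0>) = alpha^2 + gamma * beta^2
= 0.92 + 0.26 * 0.08
= 0.92 + 0.0208
= 0.9408

0.9408


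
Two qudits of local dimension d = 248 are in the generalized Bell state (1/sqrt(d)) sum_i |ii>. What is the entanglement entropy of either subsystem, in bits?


For a maximally entangled state in d x d:
S = log2(d) = log2(248)
= 7.9542

7.9542


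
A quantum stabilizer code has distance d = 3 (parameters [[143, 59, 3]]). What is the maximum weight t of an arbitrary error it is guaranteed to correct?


Code parameters: [[143, 59, 3]], distance d = 3.
Number of correctable errors = floor((d-1)/2)
= floor((3 - 1)/2)
= floor(2/2)
= 1

1


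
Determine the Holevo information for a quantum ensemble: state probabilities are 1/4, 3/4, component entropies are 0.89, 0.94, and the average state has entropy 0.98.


chi = S(rho) - sum_i p_i * S(rho_i)
Weighted entropy = 1/4 * 0.89 + 3/4 * 0.94
= 0.9275
chi = 0.98 - 0.9275
= 0.0525

0.0525


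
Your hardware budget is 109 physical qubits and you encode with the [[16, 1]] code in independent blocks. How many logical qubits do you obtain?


Each code block uses 16 physical qubits for 1 logical qubit(s).
Number of complete blocks = floor(109 / 16) = 6
Logical qubits = 6 * 1
= 6

6


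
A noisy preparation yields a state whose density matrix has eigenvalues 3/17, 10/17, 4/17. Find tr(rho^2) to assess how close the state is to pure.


tr(rho^2) = sum of eigenvalues squared
= (3/17)^2 + (10/17)^2 + (4/17)^2
= (9 + 100 + 16) / 289
= 125/289
= 0.4325

0.4325


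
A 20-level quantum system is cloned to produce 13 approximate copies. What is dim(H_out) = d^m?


Output space = H^(tensor 13) where dim(H) = 20
dim = 20^13
= 400 (after 2 factors)
= 8000 (after 3 factors)
= 160000 (after 4 factors)
= 3200000 (after 5 factors)
= 64000000 (after 6 factors)
= 1280000000 (after 7 factors)
= 25600000000 (after 8 factors)
= 512000000000 (after 9 factors)
= 10240000000000 (after 10 factors)
= 204800000000000 (after 11 factors)
= 4096000000000000 (after 12 factors)
= 81920000000000000 (after 13 factors)
= 81920000000000000

81920000000000000


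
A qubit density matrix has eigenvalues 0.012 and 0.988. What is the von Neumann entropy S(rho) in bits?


S = -p*log2(p) - (1-p)*log2(1-p)
p = 0.0120, 1-p = 0.9880
= -0.0120 * log2(0.0120) - 0.9880 * log2(0.9880)
= -(-0.0766) - (-0.0172)
= 0.0938

0.0938


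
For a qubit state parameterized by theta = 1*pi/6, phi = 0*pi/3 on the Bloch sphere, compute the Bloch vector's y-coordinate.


theta = 0.5236, phi = 0.0000
r_y = sin(theta)*sin(phi) = 0.5000 * 0.0000
r_y = 0.0000

0.0000


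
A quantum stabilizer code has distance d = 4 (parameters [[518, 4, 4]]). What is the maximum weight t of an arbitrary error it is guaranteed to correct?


Code parameters: [[518, 4, 4]], distance d = 4.
Number of correctable errors = floor((d-1)/2)
= floor((4 - 1)/2)
= floor(3/2)
= 1

1


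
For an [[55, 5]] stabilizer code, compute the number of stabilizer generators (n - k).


For an [[n,k]] stabilizer code:
Number of stabilizer generators = n - k
= 55 - 5
= 50

50


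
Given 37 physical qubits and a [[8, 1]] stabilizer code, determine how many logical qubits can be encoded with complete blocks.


Each code block uses 8 physical qubits for 1 logical qubit(s).
Number of complete blocks = floor(37 / 8) = 4
Logical qubits = 4 * 1
= 4

4


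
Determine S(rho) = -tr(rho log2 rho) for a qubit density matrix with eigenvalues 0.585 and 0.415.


S = -p*log2(p) - (1-p)*log2(1-p)
p = 0.5850, 1-p = 0.4150
= -0.5850 * log2(0.5850) - 0.4150 * log2(0.4150)
= -(-0.4525) - (-0.5266)
= 0.9791

0.9791


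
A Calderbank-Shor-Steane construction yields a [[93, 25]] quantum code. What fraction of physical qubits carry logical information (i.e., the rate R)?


Code rate R = k/n
= 25/93
= 0.2688

0.2688
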